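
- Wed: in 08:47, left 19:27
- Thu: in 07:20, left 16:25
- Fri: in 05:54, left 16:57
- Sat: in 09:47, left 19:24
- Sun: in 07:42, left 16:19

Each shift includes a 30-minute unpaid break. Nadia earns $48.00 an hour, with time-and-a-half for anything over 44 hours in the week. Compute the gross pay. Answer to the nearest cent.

$2294.40

Wed: 08:47–19:27 = 10 h 40 min; less 30 min break → 10 h 10 min
Thu: 07:20–16:25 = 9 h 5 min; less 30 min break → 8 h 35 min
Fri: 05:54–16:57 = 11 h 3 min; less 30 min break → 10 h 33 min
Sat: 09:47–19:24 = 9 h 37 min; less 30 min break → 9 h 7 min
Sun: 07:42–16:19 = 8 h 37 min; less 30 min break → 8 h 7 min
Total worked: 46 h 32 min = 2792 min.
Regular 44 h 0 min = 2640 min at $48.00/h; overtime 2 h 32 min = 152 min at $72.00/h.
Pay = (2640 × $48.00 + 152 × $72.00) ÷ 60 = $2294.40.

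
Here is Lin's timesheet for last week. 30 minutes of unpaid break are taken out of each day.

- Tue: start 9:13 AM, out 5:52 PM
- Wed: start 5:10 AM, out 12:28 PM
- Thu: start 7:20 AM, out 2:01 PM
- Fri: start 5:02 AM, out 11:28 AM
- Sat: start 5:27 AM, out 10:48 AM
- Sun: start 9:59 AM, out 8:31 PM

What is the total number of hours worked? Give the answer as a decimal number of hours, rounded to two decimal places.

41.95 hours

Tue: 9:13 AM–5:52 PM = 8 h 39 min; less 30 min break → 8 h 9 min
Wed: 5:10 AM–12:28 PM = 7 h 18 min; less 30 min break → 6 h 48 min
Thu: 7:20 AM–2:01 PM = 6 h 41 min; less 30 min break → 6 h 11 min
Fri: 5:02 AM–11:28 AM = 6 h 26 min; less 30 min break → 5 h 56 min
Sat: 5:27 AM–10:48 AM = 5 h 21 min; less 30 min break → 4 h 51 min
Sun: 9:59 AM–8:31 PM = 10 h 32 min; less 30 min break → 10 h 2 min
Total: 8 h 9 min + 6 h 48 min + 6 h 11 min + 5 h 56 min + 4 h 51 min + 10 h 2 min = 41 h 57 min.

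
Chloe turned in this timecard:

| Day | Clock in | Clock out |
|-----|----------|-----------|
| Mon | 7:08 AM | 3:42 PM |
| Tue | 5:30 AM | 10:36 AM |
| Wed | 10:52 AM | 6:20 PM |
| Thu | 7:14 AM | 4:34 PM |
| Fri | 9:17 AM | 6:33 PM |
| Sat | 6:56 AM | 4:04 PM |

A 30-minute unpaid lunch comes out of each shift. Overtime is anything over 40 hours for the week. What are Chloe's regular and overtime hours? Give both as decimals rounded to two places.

Mon: 7:08 AM–3:42 PM = 8 h 34 min; less 30 min break → 8 h 4 min
Tue: 5:30 AM–10:36 AM = 5 h 6 min; less 30 min break → 4 h 36 min
Wed: 10:52 AM–6:20 PM = 7 h 28 min; less 30 min break → 6 h 58 min
Thu: 7:14 AM–4:34 PM = 9 h 20 min; less 30 min break → 8 h 50 min
Fri: 9:17 AM–6:33 PM = 9 h 16 min; less 30 min break → 8 h 46 min
Sat: 6:56 AM–4:04 PM = 9 h 8 min; less 30 min break → 8 h 38 min
Total worked: 45 h 52 min = 45.87 h.
Threshold 40 h → overtime 5 h 52 min, regular 40 h 0 min.

Regular 40.00 hours, overtime 5.87 hours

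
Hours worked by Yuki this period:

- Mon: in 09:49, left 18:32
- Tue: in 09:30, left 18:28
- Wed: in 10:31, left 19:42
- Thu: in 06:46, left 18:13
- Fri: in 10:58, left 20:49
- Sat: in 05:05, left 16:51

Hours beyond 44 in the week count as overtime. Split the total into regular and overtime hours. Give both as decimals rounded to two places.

Regular 44.00 hours, overtime 15.93 hours

Mon: 09:49–18:32 = 8 h 43 min
Tue: 09:30–18:28 = 8 h 58 min
Wed: 10:31–19:42 = 9 h 11 min
Thu: 06:46–18:13 = 11 h 27 min
Fri: 10:58–20:49 = 9 h 51 min
Sat: 05:05–16:51 = 11 h 46 min
Total worked: 59 h 56 min = 59.93 h.
Threshold 44 h → overtime 15 h 56 min, regular 44 h 0 min.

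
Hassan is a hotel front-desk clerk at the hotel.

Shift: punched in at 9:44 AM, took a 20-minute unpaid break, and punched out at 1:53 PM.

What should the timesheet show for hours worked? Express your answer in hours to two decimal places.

3.82 hours

Shift: 9:44 AM–1:53 PM = 4 h 9 min; less 20 min break → 3 h 49 min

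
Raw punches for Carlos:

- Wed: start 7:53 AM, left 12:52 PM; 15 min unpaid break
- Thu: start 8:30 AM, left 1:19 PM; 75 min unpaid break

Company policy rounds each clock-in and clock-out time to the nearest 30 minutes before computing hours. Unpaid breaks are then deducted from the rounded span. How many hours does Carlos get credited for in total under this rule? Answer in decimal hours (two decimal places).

8.50 hours

Wed: in 7:53 AM→8:00 AM, out 12:52 PM→1:00 PM; 5 h 0 min − 15 min = 4 h 45 min
Thu: in 8:30 AM→8:30 AM, out 1:19 PM→1:30 PM; 5 h 0 min − 75 min = 3 h 45 min
Total credited: 8 h 30 min.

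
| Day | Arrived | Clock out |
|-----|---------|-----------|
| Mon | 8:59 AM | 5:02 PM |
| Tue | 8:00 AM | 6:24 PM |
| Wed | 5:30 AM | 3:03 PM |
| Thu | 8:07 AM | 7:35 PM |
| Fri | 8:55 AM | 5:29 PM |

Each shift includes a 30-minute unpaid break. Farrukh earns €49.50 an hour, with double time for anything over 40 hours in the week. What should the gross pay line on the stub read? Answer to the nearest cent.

Mon: 8:59 AM–5:02 PM = 8 h 3 min; less 30 min break → 7 h 33 min
Tue: 8:00 AM–6:24 PM = 10 h 24 min; less 30 min break → 9 h 54 min
Wed: 5:30 AM–3:03 PM = 9 h 33 min; less 30 min break → 9 h 3 min
Thu: 8:07 AM–7:35 PM = 11 h 28 min; less 30 min break → 10 h 58 min
Fri: 8:55 AM–5:29 PM = 8 h 34 min; less 30 min break → 8 h 4 min
Total worked: 45 h 32 min = 2732 min.
Regular 40 h 0 min = 2400 min at €49.50/h; overtime 5 h 32 min = 332 min at €99.00/h.
Pay = (2400 × €49.50 + 332 × €99.00) ÷ 60 = €2527.80.

€2527.80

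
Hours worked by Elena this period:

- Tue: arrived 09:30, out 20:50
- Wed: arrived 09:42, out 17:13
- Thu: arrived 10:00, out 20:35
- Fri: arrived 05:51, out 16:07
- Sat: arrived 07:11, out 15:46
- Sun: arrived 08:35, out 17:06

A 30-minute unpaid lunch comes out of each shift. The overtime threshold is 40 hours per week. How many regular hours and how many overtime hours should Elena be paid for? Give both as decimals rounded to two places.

Tue: 09:30–20:50 = 11 h 20 min; less 30 min break → 10 h 50 min
Wed: 09:42–17:13 = 7 h 31 min; less 30 min break → 7 h 1 min
Thu: 10:00–20:35 = 10 h 35 min; less 30 min break → 10 h 5 min
Fri: 05:51–16:07 = 10 h 16 min; less 30 min break → 9 h 46 min
Sat: 07:11–15:46 = 8 h 35 min; less 30 min break → 8 h 5 min
Sun: 08:35–17:06 = 8 h 31 min; less 30 min break → 8 h 1 min
Total worked: 53 h 48 min = 53.80 h.
Threshold 40 h → overtime 13 h 48 min, regular 40 h 0 min.

Regular 40.00 hours, overtime 13.80 hours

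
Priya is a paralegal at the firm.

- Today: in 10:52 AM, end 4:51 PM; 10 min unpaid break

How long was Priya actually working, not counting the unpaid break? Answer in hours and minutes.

5 h 49 min

Today: 10:52 AM–4:51 PM = 5 h 59 min; less 10 min break → 5 h 49 min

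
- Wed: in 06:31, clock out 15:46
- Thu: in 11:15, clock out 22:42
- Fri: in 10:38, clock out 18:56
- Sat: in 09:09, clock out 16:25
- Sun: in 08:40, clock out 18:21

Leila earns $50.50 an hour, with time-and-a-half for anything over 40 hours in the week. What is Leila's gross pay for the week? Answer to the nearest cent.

$2470.71

Wed: 06:31–15:46 = 9 h 15 min
Thu: 11:15–22:42 = 11 h 27 min
Fri: 10:38–18:56 = 8 h 18 min
Sat: 09:09–16:25 = 7 h 16 min
Sun: 08:40–18:21 = 9 h 41 min
Total worked: 45 h 57 min = 2757 min.
Regular 40 h 0 min = 2400 min at $50.50/h; overtime 5 h 57 min = 357 min at $75.75/h.
Pay = (2400 × $50.50 + 357 × $75.75) ÷ 60 = $2470.71.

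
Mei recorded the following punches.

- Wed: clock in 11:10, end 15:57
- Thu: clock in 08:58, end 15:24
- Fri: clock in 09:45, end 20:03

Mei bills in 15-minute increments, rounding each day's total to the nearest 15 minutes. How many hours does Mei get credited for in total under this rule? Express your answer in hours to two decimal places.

Wed: 11:10–15:57 = 4 h 47 min → rounds to 4 h 45 min
Thu: 08:58–15:24 = 6 h 26 min → rounds to 6 h 30 min
Fri: 09:45–20:03 = 10 h 18 min → rounds to 10 h 15 min
Total credited: 21 h 30 min.

21.50 hours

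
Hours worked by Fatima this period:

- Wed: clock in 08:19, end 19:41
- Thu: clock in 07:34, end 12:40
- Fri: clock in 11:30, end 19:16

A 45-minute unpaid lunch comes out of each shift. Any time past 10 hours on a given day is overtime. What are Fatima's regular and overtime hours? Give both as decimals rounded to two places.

Regular 21.37 hours, overtime 0.62 hours

Wed: 08:19–19:41 = 11 h 22 min; less 45 min break → 10 h 37 min
Thu: 07:34–12:40 = 5 h 6 min; less 45 min break → 4 h 21 min
Fri: 11:30–19:16 = 7 h 46 min; less 45 min break → 7 h 1 min
Wed reg 10 h 0 min / OT 0 h 37 min; Thu reg 4 h 21 min / OT 0 h 0 min; Fri reg 7 h 1 min / OT 0 h 0 min.
Totals: regular 21 h 22 min, overtime 0 h 37 min.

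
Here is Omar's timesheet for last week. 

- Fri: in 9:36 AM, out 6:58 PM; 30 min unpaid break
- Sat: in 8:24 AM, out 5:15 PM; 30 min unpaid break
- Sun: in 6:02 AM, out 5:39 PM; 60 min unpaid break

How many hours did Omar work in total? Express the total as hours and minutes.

Fri: 9:36 AM–6:58 PM = 9 h 22 min; less 30 min break → 8 h 52 min
Sat: 8:24 AM–5:15 PM = 8 h 51 min; less 30 min break → 8 h 21 min
Sun: 6:02 AM–5:39 PM = 11 h 37 min; less 60 min break → 10 h 37 min
Total: 8 h 52 min + 8 h 21 min + 10 h 37 min = 27 h 50 min.

27 h 50 min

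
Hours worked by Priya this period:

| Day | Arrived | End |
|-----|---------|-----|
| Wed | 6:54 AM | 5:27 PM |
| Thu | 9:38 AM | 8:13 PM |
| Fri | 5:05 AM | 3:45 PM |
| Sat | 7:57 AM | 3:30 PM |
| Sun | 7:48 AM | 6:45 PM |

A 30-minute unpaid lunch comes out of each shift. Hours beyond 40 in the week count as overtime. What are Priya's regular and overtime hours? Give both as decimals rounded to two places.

Wed: 6:54 AM–5:27 PM = 10 h 33 min; less 30 min break → 10 h 3 min
Thu: 9:38 AM–8:13 PM = 10 h 35 min; less 30 min break → 10 h 5 min
Fri: 5:05 AM–3:45 PM = 10 h 40 min; less 30 min break → 10 h 10 min
Sat: 7:57 AM–3:30 PM = 7 h 33 min; less 30 min break → 7 h 3 min
Sun: 7:48 AM–6:45 PM = 10 h 57 min; less 30 min break → 10 h 27 min
Total worked: 47 h 48 min = 47.80 h.
Threshold 40 h → overtime 7 h 48 min, regular 40 h 0 min.

Regular 40.00 hours, overtime 7.80 hours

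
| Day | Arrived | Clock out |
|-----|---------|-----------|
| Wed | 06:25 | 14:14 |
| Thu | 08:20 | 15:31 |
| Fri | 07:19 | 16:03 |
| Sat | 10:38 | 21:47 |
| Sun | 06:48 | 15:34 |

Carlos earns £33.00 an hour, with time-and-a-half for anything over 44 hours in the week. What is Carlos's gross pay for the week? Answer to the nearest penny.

£1440.45

Wed: 06:25–14:14 = 7 h 49 min
Thu: 08:20–15:31 = 7 h 11 min
Fri: 07:19–16:03 = 8 h 44 min
Sat: 10:38–21:47 = 11 h 9 min
Sun: 06:48–15:34 = 8 h 46 min
Total worked: 43 h 39 min = 2619 min.
Regular 43 h 39 min = 2619 min at £33.00/h; overtime 0 h 0 min = 0 min at £49.50/h.
Pay = (2619 × £33.00 + 0 × £49.50) ÷ 60 = £1440.45.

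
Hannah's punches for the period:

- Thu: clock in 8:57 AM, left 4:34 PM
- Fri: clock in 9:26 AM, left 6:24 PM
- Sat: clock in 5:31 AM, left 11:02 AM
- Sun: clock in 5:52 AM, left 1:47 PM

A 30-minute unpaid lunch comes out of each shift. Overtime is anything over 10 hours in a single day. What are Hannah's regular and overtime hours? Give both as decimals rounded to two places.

Regular 28.02 hours, overtime 0.00 hours

Thu: 8:57 AM–4:34 PM = 7 h 37 min; less 30 min break → 7 h 7 min
Fri: 9:26 AM–6:24 PM = 8 h 58 min; less 30 min break → 8 h 28 min
Sat: 5:31 AM–11:02 AM = 5 h 31 min; less 30 min break → 5 h 1 min
Sun: 5:52 AM–1:47 PM = 7 h 55 min; less 30 min break → 7 h 25 min
Thu reg 7 h 7 min / OT 0 h 0 min; Fri reg 8 h 28 min / OT 0 h 0 min; Sat reg 5 h 1 min / OT 0 h 0 min; Sun reg 7 h 25 min / OT 0 h 0 min.
Totals: regular 28 h 1 min, overtime 0 h 0 min.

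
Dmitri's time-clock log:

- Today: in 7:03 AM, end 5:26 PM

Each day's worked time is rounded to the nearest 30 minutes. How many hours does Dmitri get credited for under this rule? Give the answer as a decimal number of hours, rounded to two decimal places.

10.50 hours

Today: 7:03 AM–5:26 PM = 10 h 23 min → rounds to 10 h 30 min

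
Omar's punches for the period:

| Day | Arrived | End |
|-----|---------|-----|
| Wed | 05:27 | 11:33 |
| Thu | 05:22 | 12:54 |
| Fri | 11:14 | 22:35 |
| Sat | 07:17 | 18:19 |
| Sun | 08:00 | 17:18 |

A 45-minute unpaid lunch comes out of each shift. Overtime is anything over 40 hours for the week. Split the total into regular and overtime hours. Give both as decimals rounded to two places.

Regular 40.00 hours, overtime 1.57 hours

Wed: 05:27–11:33 = 6 h 6 min; less 45 min break → 5 h 21 min
Thu: 05:22–12:54 = 7 h 32 min; less 45 min break → 6 h 47 min
Fri: 11:14–22:35 = 11 h 21 min; less 45 min break → 10 h 36 min
Sat: 07:17–18:19 = 11 h 2 min; less 45 min break → 10 h 17 min
Sun: 08:00–17:18 = 9 h 18 min; less 45 min break → 8 h 33 min
Total worked: 41 h 34 min = 41.57 h.
Threshold 40 h → overtime 1 h 34 min, regular 40 h 0 min.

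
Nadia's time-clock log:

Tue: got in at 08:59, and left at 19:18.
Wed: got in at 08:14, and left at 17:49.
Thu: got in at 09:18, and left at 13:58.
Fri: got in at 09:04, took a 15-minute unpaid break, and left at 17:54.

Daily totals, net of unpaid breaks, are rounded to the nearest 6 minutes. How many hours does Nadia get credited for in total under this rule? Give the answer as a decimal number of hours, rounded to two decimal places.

Tue: 08:59–19:18 = 10 h 19 min → rounds to 10 h 18 min
Wed: 08:14–17:49 = 9 h 35 min → rounds to 9 h 36 min
Thu: 09:18–13:58 = 4 h 40 min → rounds to 4 h 42 min
Fri: 09:04–17:54 = 8 h 50 min − 15 min = 8 h 35 min → rounds to 8 h 36 min
Total credited: 33 h 12 min.

33.20 hours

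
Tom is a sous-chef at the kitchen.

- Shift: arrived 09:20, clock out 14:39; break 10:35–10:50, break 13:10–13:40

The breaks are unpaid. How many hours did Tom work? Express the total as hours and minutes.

Shift: 09:20–14:39 = 5 h 19 min; less 45 min break → 4 h 34 min

4 h 34 min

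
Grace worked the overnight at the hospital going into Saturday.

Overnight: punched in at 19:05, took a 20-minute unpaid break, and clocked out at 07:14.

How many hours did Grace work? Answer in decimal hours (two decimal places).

11.82 hours

Overnight: 19:05 → midnight = 4 h 55 min; midnight → 07:14 = 7 h 14 min; span 12 h 9 min; less 20 min break → 11 h 49 min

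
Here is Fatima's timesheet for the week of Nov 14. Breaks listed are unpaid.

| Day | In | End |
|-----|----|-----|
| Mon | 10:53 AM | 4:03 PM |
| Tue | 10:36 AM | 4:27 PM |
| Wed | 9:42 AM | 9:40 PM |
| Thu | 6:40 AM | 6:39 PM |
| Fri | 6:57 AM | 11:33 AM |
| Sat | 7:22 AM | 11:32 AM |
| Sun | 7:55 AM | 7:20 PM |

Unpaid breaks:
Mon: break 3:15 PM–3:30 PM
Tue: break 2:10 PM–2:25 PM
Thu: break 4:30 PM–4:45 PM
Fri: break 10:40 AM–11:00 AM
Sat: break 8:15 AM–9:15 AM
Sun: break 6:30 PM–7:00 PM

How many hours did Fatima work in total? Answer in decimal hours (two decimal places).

52.57 hours

Mon: 10:53 AM–4:03 PM = 5 h 10 min; less 15 min break → 4 h 55 min
Tue: 10:36 AM–4:27 PM = 5 h 51 min; less 15 min break → 5 h 36 min
Wed: 9:42 AM–9:40 PM = 11 h 58 min
Thu: 6:40 AM–6:39 PM = 11 h 59 min; less 15 min break → 11 h 44 min
Fri: 6:57 AM–11:33 AM = 4 h 36 min; less 20 min break → 4 h 16 min
Sat: 7:22 AM–11:32 AM = 4 h 10 min; less 60 min break → 3 h 10 min
Sun: 7:55 AM–7:20 PM = 11 h 25 min; less 30 min break → 10 h 55 min
Total: 4 h 55 min + 5 h 36 min + 11 h 58 min + 11 h 44 min + 4 h 16 min + 3 h 10 min + 10 h 55 min = 52 h 34 min.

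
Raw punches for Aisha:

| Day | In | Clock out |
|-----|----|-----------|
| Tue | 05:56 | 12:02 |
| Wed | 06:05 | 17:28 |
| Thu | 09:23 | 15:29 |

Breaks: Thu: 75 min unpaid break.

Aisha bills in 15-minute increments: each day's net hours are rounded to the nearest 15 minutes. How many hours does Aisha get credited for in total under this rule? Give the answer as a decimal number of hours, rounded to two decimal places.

22.25 hours

Tue: 05:56–12:02 = 6 h 6 min → rounds to 6 h 0 min
Wed: 06:05–17:28 = 11 h 23 min → rounds to 11 h 30 min
Thu: 09:23–15:29 = 6 h 6 min − 75 min = 4 h 51 min → rounds to 4 h 45 min
Total credited: 22 h 15 min.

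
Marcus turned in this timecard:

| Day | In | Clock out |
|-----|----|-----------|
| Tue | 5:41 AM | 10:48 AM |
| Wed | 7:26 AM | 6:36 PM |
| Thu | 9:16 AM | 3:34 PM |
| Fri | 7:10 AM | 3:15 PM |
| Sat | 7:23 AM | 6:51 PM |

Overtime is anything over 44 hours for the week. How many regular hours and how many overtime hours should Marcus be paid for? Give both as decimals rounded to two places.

Regular 42.13 hours, overtime 0.00 hours

Tue: 5:41 AM–10:48 AM = 5 h 7 min
Wed: 7:26 AM–6:36 PM = 11 h 10 min
Thu: 9:16 AM–3:34 PM = 6 h 18 min
Fri: 7:10 AM–3:15 PM = 8 h 5 min
Sat: 7:23 AM–6:51 PM = 11 h 28 min
Total worked: 42 h 8 min = 42.13 h.
Threshold 44 h → overtime 0 h 0 min, regular 42 h 8 min.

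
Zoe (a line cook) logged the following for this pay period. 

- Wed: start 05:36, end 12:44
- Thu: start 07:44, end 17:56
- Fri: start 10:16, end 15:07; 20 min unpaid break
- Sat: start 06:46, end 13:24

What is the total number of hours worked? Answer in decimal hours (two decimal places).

Wed: 05:36–12:44 = 7 h 8 min
Thu: 07:44–17:56 = 10 h 12 min
Fri: 10:16–15:07 = 4 h 51 min; less 20 min break → 4 h 31 min
Sat: 06:46–13:24 = 6 h 38 min
Total: 7 h 8 min + 10 h 12 min + 4 h 31 min + 6 h 38 min = 28 h 29 min.

28.48 hours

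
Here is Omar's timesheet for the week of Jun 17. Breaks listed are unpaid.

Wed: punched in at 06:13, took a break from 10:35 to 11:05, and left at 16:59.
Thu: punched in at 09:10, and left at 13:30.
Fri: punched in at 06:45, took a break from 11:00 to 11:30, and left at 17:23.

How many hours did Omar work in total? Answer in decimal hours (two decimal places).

24.73 hours

Wed: 06:13–16:59 = 10 h 46 min; less 30 min break → 10 h 16 min
Thu: 09:10–13:30 = 4 h 20 min
Fri: 06:45–17:23 = 10 h 38 min; less 30 min break → 10 h 8 min
Total: 10 h 16 min + 4 h 20 min + 10 h 8 min = 24 h 44 min.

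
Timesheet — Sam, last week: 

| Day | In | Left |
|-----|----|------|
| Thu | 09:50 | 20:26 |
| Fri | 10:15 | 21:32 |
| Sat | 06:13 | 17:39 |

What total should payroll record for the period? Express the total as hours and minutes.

33 h 19 min

Thu: 09:50–20:26 = 10 h 36 min
Fri: 10:15–21:32 = 11 h 17 min
Sat: 06:13–17:39 = 11 h 26 min
Total: 10 h 36 min + 11 h 17 min + 11 h 26 min = 33 h 19 min.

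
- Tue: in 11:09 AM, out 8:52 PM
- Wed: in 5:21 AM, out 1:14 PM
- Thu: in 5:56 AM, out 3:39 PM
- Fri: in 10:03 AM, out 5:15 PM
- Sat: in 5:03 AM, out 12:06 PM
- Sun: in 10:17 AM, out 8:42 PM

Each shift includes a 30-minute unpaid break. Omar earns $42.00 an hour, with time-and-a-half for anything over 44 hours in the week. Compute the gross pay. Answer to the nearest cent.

$2161.95

Tue: 11:09 AM–8:52 PM = 9 h 43 min; less 30 min break → 9 h 13 min
Wed: 5:21 AM–1:14 PM = 7 h 53 min; less 30 min break → 7 h 23 min
Thu: 5:56 AM–3:39 PM = 9 h 43 min; less 30 min break → 9 h 13 min
Fri: 10:03 AM–5:15 PM = 7 h 12 min; less 30 min break → 6 h 42 min
Sat: 5:03 AM–12:06 PM = 7 h 3 min; less 30 min break → 6 h 33 min
Sun: 10:17 AM–8:42 PM = 10 h 25 min; less 30 min break → 9 h 55 min
Total worked: 48 h 59 min = 2939 min.
Regular 44 h 0 min = 2640 min at $42.00/h; overtime 4 h 59 min = 299 min at $63.00/h.
Pay = (2640 × $42.00 + 299 × $63.00) ÷ 60 = $2161.95.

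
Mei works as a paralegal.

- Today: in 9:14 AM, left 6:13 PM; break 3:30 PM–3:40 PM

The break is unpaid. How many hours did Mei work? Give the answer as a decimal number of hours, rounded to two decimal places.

8.82 hours

Today: 9:14 AM–6:13 PM = 8 h 59 min; less 10 min break → 8 h 49 min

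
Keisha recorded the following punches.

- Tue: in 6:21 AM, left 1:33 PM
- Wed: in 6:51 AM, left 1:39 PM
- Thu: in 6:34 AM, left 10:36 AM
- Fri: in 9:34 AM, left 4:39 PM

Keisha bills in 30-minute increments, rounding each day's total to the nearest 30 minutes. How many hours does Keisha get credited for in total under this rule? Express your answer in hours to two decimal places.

Tue: 6:21 AM–1:33 PM = 7 h 12 min → rounds to 7 h 0 min
Wed: 6:51 AM–1:39 PM = 6 h 48 min → rounds to 7 h 0 min
Thu: 6:34 AM–10:36 AM = 4 h 2 min → rounds to 4 h 0 min
Fri: 9:34 AM–4:39 PM = 7 h 5 min → rounds to 7 h 0 min
Total credited: 25 h 0 min.

25.00 hours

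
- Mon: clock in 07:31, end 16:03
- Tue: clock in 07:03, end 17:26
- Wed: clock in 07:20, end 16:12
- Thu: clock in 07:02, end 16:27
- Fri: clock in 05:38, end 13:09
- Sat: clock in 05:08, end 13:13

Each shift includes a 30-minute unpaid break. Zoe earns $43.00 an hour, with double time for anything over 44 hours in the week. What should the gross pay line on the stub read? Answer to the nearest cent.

$2390.80

Mon: 07:31–16:03 = 8 h 32 min; less 30 min break → 8 h 2 min
Tue: 07:03–17:26 = 10 h 23 min; less 30 min break → 9 h 53 min
Wed: 07:20–16:12 = 8 h 52 min; less 30 min break → 8 h 22 min
Thu: 07:02–16:27 = 9 h 25 min; less 30 min break → 8 h 55 min
Fri: 05:38–13:09 = 7 h 31 min; less 30 min break → 7 h 1 min
Sat: 05:08–13:13 = 8 h 5 min; less 30 min break → 7 h 35 min
Total worked: 49 h 48 min = 2988 min.
Regular 44 h 0 min = 2640 min at $43.00/h; overtime 5 h 48 min = 348 min at $86.00/h.
Pay = (2640 × $43.00 + 348 × $86.00) ÷ 60 = $2390.80.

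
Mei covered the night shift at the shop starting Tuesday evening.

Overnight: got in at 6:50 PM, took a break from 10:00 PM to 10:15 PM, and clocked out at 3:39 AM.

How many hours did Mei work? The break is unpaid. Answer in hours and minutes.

8 h 34 min

Overnight: 6:50 PM → midnight = 5 h 10 min; midnight → 3:39 AM = 3 h 39 min; span 8 h 49 min; less 15 min break → 8 h 34 min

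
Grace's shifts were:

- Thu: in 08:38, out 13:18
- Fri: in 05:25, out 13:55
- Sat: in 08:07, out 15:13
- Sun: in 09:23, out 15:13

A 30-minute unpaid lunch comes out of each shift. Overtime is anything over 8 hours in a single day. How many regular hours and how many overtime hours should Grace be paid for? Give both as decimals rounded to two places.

Regular 24.10 hours, overtime 0.00 hours

Thu: 08:38–13:18 = 4 h 40 min; less 30 min break → 4 h 10 min
Fri: 05:25–13:55 = 8 h 30 min; less 30 min break → 8 h 0 min
Sat: 08:07–15:13 = 7 h 6 min; less 30 min break → 6 h 36 min
Sun: 09:23–15:13 = 5 h 50 min; less 30 min break → 5 h 20 min
Thu reg 4 h 10 min / OT 0 h 0 min; Fri reg 8 h 0 min / OT 0 h 0 min; Sat reg 6 h 36 min / OT 0 h 0 min; Sun reg 5 h 20 min / OT 0 h 0 min.
Totals: regular 24 h 6 min, overtime 0 h 0 min.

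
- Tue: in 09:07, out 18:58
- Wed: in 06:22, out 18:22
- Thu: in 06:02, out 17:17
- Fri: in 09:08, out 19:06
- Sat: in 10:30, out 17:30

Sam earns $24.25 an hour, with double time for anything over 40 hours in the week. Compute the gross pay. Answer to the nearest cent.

Tue: 09:07–18:58 = 9 h 51 min
Wed: 06:22–18:22 = 12 h 0 min
Thu: 06:02–17:17 = 11 h 15 min
Fri: 09:08–19:06 = 9 h 58 min
Sat: 10:30–17:30 = 7 h 0 min
Total worked: 50 h 4 min = 3004 min.
Regular 40 h 0 min = 2400 min at $24.25/h; overtime 10 h 4 min = 604 min at $48.50/h.
Pay = (2400 × $24.25 + 604 × $48.50) ÷ 60 = $1458.23.

$1458.23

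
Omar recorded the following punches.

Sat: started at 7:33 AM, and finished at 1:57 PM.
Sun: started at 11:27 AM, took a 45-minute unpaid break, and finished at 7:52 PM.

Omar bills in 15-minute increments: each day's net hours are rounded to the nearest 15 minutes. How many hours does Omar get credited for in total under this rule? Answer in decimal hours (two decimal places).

14.25 hours

Sat: 7:33 AM–1:57 PM = 6 h 24 min → rounds to 6 h 30 min
Sun: 11:27 AM–7:52 PM = 8 h 25 min − 45 min = 7 h 40 min → rounds to 7 h 45 min
Total credited: 14 h 15 min.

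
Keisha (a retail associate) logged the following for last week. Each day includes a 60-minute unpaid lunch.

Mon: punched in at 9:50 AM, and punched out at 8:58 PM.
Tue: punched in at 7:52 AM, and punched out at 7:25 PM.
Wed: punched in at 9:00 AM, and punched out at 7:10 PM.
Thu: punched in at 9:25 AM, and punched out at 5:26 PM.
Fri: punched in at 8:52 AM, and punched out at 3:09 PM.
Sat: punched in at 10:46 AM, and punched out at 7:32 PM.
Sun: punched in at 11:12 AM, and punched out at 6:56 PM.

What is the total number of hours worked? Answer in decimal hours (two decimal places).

Mon: 9:50 AM–8:58 PM = 11 h 8 min; less 60 min break → 10 h 8 min
Tue: 7:52 AM–7:25 PM = 11 h 33 min; less 60 min break → 10 h 33 min
Wed: 9:00 AM–7:10 PM = 10 h 10 min; less 60 min break → 9 h 10 min
Thu: 9:25 AM–5:26 PM = 8 h 1 min; less 60 min break → 7 h 1 min
Fri: 8:52 AM–3:09 PM = 6 h 17 min; less 60 min break → 5 h 17 min
Sat: 10:46 AM–7:32 PM = 8 h 46 min; less 60 min break → 7 h 46 min
Sun: 11:12 AM–6:56 PM = 7 h 44 min; less 60 min break → 6 h 44 min
Total: 10 h 8 min + 10 h 33 min + 9 h 10 min + 7 h 1 min + 5 h 17 min + 7 h 46 min + 6 h 44 min = 56 h 39 min.

56.65 hours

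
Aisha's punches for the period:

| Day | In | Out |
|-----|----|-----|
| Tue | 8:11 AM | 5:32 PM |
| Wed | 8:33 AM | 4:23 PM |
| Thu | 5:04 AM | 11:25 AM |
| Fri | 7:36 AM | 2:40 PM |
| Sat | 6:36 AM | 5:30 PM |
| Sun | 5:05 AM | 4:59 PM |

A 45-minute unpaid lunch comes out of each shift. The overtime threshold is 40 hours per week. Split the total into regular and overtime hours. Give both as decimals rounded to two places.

Regular 40.00 hours, overtime 8.90 hours

Tue: 8:11 AM–5:32 PM = 9 h 21 min; less 45 min break → 8 h 36 min
Wed: 8:33 AM–4:23 PM = 7 h 50 min; less 45 min break → 7 h 5 min
Thu: 5:04 AM–11:25 AM = 6 h 21 min; less 45 min break → 5 h 36 min
Fri: 7:36 AM–2:40 PM = 7 h 4 min; less 45 min break → 6 h 19 min
Sat: 6:36 AM–5:30 PM = 10 h 54 min; less 45 min break → 10 h 9 min
Sun: 5:05 AM–4:59 PM = 11 h 54 min; less 45 min break → 11 h 9 min
Total worked: 48 h 54 min = 48.90 h.
Threshold 40 h → overtime 8 h 54 min, regular 40 h 0 min.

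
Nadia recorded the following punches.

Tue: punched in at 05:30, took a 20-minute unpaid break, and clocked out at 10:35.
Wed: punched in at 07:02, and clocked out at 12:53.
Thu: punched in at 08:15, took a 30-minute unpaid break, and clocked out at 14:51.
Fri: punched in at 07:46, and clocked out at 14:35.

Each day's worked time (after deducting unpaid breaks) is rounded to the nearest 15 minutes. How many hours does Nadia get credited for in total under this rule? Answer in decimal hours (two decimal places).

Tue: 05:30–10:35 = 5 h 5 min − 20 min = 4 h 45 min → rounds to 4 h 45 min
Wed: 07:02–12:53 = 5 h 51 min → rounds to 5 h 45 min
Thu: 08:15–14:51 = 6 h 36 min − 30 min = 6 h 6 min → rounds to 6 h 0 min
Fri: 07:46–14:35 = 6 h 49 min → rounds to 6 h 45 min
Total credited: 23 h 15 min.

23.25 hours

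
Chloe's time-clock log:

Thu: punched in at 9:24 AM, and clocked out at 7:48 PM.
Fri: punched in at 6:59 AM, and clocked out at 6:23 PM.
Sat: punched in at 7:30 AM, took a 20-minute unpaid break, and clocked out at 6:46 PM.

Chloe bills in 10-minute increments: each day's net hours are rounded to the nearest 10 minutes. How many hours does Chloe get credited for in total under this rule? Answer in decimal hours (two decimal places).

Thu: 9:24 AM–7:48 PM = 10 h 24 min → rounds to 10 h 20 min
Fri: 6:59 AM–6:23 PM = 11 h 24 min → rounds to 11 h 20 min
Sat: 7:30 AM–6:46 PM = 11 h 16 min − 20 min = 10 h 56 min → rounds to 11 h 0 min
Total credited: 32 h 40 min.

32.67 hours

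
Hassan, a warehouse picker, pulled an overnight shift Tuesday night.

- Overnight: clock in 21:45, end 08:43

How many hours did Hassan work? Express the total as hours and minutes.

10 h 58 min

Overnight: 21:45 → midnight = 2 h 15 min; midnight → 08:43 = 8 h 43 min; span 10 h 58 min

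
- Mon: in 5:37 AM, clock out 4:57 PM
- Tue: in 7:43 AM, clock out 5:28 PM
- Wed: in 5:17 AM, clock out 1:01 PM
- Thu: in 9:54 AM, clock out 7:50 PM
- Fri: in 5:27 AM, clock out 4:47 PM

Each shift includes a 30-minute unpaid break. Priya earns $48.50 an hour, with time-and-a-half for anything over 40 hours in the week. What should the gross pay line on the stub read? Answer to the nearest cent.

$2491.69

Mon: 5:37 AM–4:57 PM = 11 h 20 min; less 30 min break → 10 h 50 min
Tue: 7:43 AM–5:28 PM = 9 h 45 min; less 30 min break → 9 h 15 min
Wed: 5:17 AM–1:01 PM = 7 h 44 min; less 30 min break → 7 h 14 min
Thu: 9:54 AM–7:50 PM = 9 h 56 min; less 30 min break → 9 h 26 min
Fri: 5:27 AM–4:47 PM = 11 h 20 min; less 30 min break → 10 h 50 min
Total worked: 47 h 35 min = 2855 min.
Regular 40 h 0 min = 2400 min at $48.50/h; overtime 7 h 35 min = 455 min at $72.75/h.
Pay = (2400 × $48.50 + 455 × $72.75) ÷ 60 = $2491.69.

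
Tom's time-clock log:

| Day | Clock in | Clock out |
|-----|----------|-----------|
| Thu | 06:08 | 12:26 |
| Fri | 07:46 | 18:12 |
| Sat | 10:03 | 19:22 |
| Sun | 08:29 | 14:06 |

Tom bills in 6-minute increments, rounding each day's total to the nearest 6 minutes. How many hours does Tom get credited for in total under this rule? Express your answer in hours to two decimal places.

Thu: 06:08–12:26 = 6 h 18 min → rounds to 6 h 18 min
Fri: 07:46–18:12 = 10 h 26 min → rounds to 10 h 24 min
Sat: 10:03–19:22 = 9 h 19 min → rounds to 9 h 18 min
Sun: 08:29–14:06 = 5 h 37 min → rounds to 5 h 36 min
Total credited: 31 h 36 min.

31.60 hours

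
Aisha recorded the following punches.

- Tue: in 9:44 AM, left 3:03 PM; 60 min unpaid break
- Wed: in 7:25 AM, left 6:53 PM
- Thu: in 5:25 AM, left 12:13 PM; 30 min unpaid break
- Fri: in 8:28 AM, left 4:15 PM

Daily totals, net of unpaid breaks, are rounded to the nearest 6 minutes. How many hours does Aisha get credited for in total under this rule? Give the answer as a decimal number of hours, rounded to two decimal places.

Tue: 9:44 AM–3:03 PM = 5 h 19 min − 60 min = 4 h 19 min → rounds to 4 h 18 min
Wed: 7:25 AM–6:53 PM = 11 h 28 min → rounds to 11 h 30 min
Thu: 5:25 AM–12:13 PM = 6 h 48 min − 30 min = 6 h 18 min → rounds to 6 h 18 min
Fri: 8:28 AM–4:15 PM = 7 h 47 min → rounds to 7 h 48 min
Total credited: 29 h 54 min.

29.90 hours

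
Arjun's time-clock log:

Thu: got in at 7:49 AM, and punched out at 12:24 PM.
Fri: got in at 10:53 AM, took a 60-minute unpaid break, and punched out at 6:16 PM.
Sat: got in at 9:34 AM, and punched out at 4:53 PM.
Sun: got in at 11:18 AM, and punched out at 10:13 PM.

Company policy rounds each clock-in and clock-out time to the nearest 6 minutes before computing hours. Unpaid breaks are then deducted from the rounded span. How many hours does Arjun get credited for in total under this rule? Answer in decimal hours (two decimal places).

Thu: in 7:49 AM→7:48 AM, out 12:24 PM→12:24 PM; 4 h 36 min
Fri: in 10:53 AM→10:54 AM, out 6:16 PM→6:18 PM; 7 h 24 min − 60 min = 6 h 24 min
Sat: in 9:34 AM→9:36 AM, out 4:53 PM→4:54 PM; 7 h 18 min
Sun: in 11:18 AM→11:18 AM, out 10:13 PM→10:12 PM; 10 h 54 min
Total credited: 29 h 12 min.

29.20 hours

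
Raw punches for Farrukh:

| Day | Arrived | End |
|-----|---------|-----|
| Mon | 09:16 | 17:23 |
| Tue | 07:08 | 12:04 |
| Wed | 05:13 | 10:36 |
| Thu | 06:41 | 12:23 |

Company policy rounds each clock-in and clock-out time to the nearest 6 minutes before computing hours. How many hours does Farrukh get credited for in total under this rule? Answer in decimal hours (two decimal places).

24.20 hours

Mon: in 09:16→09:18, out 17:23→17:24; 8 h 6 min
Tue: in 07:08→07:06, out 12:04→12:06; 5 h 0 min
Wed: in 05:13→05:12, out 10:36→10:36; 5 h 24 min
Thu: in 06:41→06:42, out 12:23→12:24; 5 h 42 min
Total credited: 24 h 12 min.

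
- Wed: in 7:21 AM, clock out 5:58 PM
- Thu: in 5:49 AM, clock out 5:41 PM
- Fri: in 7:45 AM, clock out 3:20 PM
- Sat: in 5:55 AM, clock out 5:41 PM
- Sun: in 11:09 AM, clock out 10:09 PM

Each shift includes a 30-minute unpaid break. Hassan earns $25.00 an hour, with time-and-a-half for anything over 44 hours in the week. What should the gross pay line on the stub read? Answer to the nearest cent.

Wed: 7:21 AM–5:58 PM = 10 h 37 min; less 30 min break → 10 h 7 min
Thu: 5:49 AM–5:41 PM = 11 h 52 min; less 30 min break → 11 h 22 min
Fri: 7:45 AM–3:20 PM = 7 h 35 min; less 30 min break → 7 h 5 min
Sat: 5:55 AM–5:41 PM = 11 h 46 min; less 30 min break → 11 h 16 min
Sun: 11:09 AM–10:09 PM = 11 h 0 min; less 30 min break → 10 h 30 min
Total worked: 50 h 20 min = 3020 min.
Regular 44 h 0 min = 2640 min at $25.00/h; overtime 6 h 20 min = 380 min at $37.50/h.
Pay = (2640 × $25.00 + 380 × $37.50) ÷ 60 = $1337.50.

$1337.50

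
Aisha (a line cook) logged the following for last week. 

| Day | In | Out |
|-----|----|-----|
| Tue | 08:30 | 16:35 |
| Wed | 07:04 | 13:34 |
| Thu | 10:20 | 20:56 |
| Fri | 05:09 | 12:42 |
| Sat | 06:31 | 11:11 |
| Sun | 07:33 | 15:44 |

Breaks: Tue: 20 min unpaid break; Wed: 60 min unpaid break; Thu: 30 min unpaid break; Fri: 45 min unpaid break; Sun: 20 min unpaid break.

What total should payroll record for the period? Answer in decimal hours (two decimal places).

42.67 hours

Tue: 08:30–16:35 = 8 h 5 min; less 20 min break → 7 h 45 min
Wed: 07:04–13:34 = 6 h 30 min; less 60 min break → 5 h 30 min
Thu: 10:20–20:56 = 10 h 36 min; less 30 min break → 10 h 6 min
Fri: 05:09–12:42 = 7 h 33 min; less 45 min break → 6 h 48 min
Sat: 06:31–11:11 = 4 h 40 min
Sun: 07:33–15:44 = 8 h 11 min; less 20 min break → 7 h 51 min
Total: 7 h 45 min + 5 h 30 min + 10 h 6 min + 6 h 48 min + 4 h 40 min + 7 h 51 min = 42 h 40 min.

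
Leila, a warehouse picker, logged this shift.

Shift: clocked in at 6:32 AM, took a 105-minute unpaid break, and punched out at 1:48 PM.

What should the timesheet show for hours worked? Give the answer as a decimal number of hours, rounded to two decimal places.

5.52 hours

Shift: 6:32 AM–1:48 PM = 7 h 16 min; less 105 min break → 5 h 31 min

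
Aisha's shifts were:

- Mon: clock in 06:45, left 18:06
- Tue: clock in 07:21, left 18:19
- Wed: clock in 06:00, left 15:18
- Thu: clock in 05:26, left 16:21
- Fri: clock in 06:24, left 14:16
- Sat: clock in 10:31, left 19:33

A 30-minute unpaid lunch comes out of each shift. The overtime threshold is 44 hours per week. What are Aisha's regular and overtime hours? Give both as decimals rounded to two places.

Regular 44.00 hours, overtime 12.43 hours

Mon: 06:45–18:06 = 11 h 21 min; less 30 min break → 10 h 51 min
Tue: 07:21–18:19 = 10 h 58 min; less 30 min break → 10 h 28 min
Wed: 06:00–15:18 = 9 h 18 min; less 30 min break → 8 h 48 min
Thu: 05:26–16:21 = 10 h 55 min; less 30 min break → 10 h 25 min
Fri: 06:24–14:16 = 7 h 52 min; less 30 min break → 7 h 22 min
Sat: 10:31–19:33 = 9 h 2 min; less 30 min break → 8 h 32 min
Total worked: 56 h 26 min = 56.43 h.
Threshold 44 h → overtime 12 h 26 min, regular 44 h 0 min.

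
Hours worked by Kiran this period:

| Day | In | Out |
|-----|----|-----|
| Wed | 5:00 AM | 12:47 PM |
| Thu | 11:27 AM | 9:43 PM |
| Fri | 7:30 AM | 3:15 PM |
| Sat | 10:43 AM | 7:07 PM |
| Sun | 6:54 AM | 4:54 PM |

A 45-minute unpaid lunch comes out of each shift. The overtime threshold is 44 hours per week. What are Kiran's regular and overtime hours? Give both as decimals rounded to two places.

Regular 40.45 hours, overtime 0.00 hours

Wed: 5:00 AM–12:47 PM = 7 h 47 min; less 45 min break → 7 h 2 min
Thu: 11:27 AM–9:43 PM = 10 h 16 min; less 45 min break → 9 h 31 min
Fri: 7:30 AM–3:15 PM = 7 h 45 min; less 45 min break → 7 h 0 min
Sat: 10:43 AM–7:07 PM = 8 h 24 min; less 45 min break → 7 h 39 min
Sun: 6:54 AM–4:54 PM = 10 h 0 min; less 45 min break → 9 h 15 min
Total worked: 40 h 27 min = 40.45 h.
Threshold 44 h → overtime 0 h 0 min, regular 40 h 27 min.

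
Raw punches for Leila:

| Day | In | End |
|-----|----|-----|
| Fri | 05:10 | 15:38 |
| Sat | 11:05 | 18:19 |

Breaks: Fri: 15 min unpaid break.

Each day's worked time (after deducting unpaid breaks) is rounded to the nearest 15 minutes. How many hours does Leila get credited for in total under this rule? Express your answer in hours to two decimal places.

Fri: 05:10–15:38 = 10 h 28 min − 15 min = 10 h 13 min → rounds to 10 h 15 min
Sat: 11:05–18:19 = 7 h 14 min → rounds to 7 h 15 min
Total credited: 17 h 30 min.

17.50 hours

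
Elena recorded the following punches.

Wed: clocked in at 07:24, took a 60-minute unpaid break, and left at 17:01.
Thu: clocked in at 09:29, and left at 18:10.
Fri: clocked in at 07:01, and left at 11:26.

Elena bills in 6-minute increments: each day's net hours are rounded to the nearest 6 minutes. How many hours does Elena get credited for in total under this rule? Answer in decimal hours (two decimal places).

21.70 hours

Wed: 07:24–17:01 = 9 h 37 min − 60 min = 8 h 37 min → rounds to 8 h 36 min
Thu: 09:29–18:10 = 8 h 41 min → rounds to 8 h 42 min
Fri: 07:01–11:26 = 4 h 25 min → rounds to 4 h 24 min
Total credited: 21 h 42 min.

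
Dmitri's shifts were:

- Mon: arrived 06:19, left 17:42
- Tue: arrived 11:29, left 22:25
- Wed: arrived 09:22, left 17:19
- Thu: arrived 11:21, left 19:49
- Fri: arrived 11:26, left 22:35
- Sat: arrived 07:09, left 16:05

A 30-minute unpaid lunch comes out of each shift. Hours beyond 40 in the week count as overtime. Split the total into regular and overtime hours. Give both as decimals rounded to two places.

Mon: 06:19–17:42 = 11 h 23 min; less 30 min break → 10 h 53 min
Tue: 11:29–22:25 = 10 h 56 min; less 30 min break → 10 h 26 min
Wed: 09:22–17:19 = 7 h 57 min; less 30 min break → 7 h 27 min
Thu: 11:21–19:49 = 8 h 28 min; less 30 min break → 7 h 58 min
Fri: 11:26–22:35 = 11 h 9 min; less 30 min break → 10 h 39 min
Sat: 07:09–16:05 = 8 h 56 min; less 30 min break → 8 h 26 min
Total worked: 55 h 49 min = 55.82 h.
Threshold 40 h → overtime 15 h 49 min, regular 40 h 0 min.

Regular 40.00 hours, overtime 15.82 hours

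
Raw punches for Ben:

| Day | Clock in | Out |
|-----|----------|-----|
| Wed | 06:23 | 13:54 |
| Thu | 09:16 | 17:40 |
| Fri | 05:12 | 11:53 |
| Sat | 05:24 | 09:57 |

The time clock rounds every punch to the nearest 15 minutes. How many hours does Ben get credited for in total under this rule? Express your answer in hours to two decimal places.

Wed: in 06:23→06:30, out 13:54→14:00; 7 h 30 min
Thu: in 09:16→09:15, out 17:40→17:45; 8 h 30 min
Fri: in 05:12→05:15, out 11:53→12:00; 6 h 45 min
Sat: in 05:24→05:30, out 09:57→10:00; 4 h 30 min
Total credited: 27 h 15 min.

27.25 hours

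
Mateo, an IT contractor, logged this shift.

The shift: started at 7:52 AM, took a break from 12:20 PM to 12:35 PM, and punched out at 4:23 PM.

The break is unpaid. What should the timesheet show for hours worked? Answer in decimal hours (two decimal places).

8.27 hours

The shift: 7:52 AM–4:23 PM = 8 h 31 min; less 15 min break → 8 h 16 min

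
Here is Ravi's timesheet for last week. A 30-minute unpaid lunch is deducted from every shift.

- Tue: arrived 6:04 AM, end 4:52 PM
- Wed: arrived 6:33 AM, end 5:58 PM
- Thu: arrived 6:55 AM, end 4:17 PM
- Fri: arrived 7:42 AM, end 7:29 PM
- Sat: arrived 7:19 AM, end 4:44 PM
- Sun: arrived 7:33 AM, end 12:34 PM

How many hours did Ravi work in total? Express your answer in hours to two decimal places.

54.80 hours

Tue: 6:04 AM–4:52 PM = 10 h 48 min; less 30 min break → 10 h 18 min
Wed: 6:33 AM–5:58 PM = 11 h 25 min; less 30 min break → 10 h 55 min
Thu: 6:55 AM–4:17 PM = 9 h 22 min; less 30 min break → 8 h 52 min
Fri: 7:42 AM–7:29 PM = 11 h 47 min; less 30 min break → 11 h 17 min
Sat: 7:19 AM–4:44 PM = 9 h 25 min; less 30 min break → 8 h 55 min
Sun: 7:33 AM–12:34 PM = 5 h 1 min; less 30 min break → 4 h 31 min
Total: 10 h 18 min + 10 h 55 min + 8 h 52 min + 11 h 17 min + 8 h 55 min + 4 h 31 min = 54 h 48 min.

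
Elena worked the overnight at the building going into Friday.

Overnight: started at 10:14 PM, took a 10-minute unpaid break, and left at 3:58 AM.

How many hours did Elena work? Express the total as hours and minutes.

5 h 34 min

Overnight: 10:14 PM → midnight = 1 h 46 min; midnight → 3:58 AM = 3 h 58 min; span 5 h 44 min; less 10 min break → 5 h 34 min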